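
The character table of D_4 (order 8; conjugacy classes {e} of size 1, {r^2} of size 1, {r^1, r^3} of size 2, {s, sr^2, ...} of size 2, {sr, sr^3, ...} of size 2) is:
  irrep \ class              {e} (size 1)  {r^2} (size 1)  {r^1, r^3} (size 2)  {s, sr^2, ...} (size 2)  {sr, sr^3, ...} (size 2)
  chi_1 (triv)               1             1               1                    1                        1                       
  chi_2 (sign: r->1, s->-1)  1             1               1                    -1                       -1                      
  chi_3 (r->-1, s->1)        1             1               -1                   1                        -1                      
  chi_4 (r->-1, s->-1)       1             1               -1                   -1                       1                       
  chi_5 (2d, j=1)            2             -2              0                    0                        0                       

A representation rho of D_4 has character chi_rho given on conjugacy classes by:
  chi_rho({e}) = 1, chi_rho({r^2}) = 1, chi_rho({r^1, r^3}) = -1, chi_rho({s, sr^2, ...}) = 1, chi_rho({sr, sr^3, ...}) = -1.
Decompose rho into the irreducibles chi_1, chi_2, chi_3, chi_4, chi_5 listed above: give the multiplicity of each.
Multiplicities: chi_1: 0, chi_2: 0, chi_3: 1, chi_4: 0, chi_5: 0.

Working: Use <chi_rho, chi> = (1/|G|) sum_C |C| * chi_rho(C) * conj(chi(C)) with |G| = 8 for each irreducible chi in the table:
  <chi_rho, chi_1> = (1/8)[1*(1)*conj(1) + 1*(1)*conj(1) + 2*(-1)*conj(1) + 2*(1)*conj(1) + 2*(-1)*conj(1)]
      = (1/8)[(1) + (1) + (-2) + (2) + (-2)] = 0/8 = 0
  <chi_rho, chi_2> = (1/8)[1*(1)*conj(1) + 1*(1)*conj(1) + 2*(-1)*conj(1) + 2*(1)*conj(-1) + 2*(-1)*conj(-1)]
      = (1/8)[(1) + (1) + (-2) + (-2) + (2)] = 0/8 = 0
  <chi_rho, chi_3> = (1/8)[1*(1)*conj(1) + 1*(1)*conj(1) + 2*(-1)*conj(-1) + 2*(1)*conj(1) + 2*(-1)*conj(-1)]
      = (1/8)[(1) + (1) + (2) + (2) + (2)] = 8/8 = 1
  <chi_rho, chi_4> = (1/8)[1*(1)*conj(1) + 1*(1)*conj(1) + 2*(-1)*conj(-1) + 2*(1)*conj(-1) + 2*(-1)*conj(1)]
      = (1/8)[(1) + (1) + (2) + (-2) + (-2)] = 0/8 = 0
  <chi_rho, chi_5> = (1/8)[1*(1)*conj(2) + 1*(1)*conj(-2) + 2*(-1)*conj(0) + 2*(1)*conj(0) + 2*(-1)*conj(0)]
      = (1/8)[(2) + (-2) + (0) + (0) + (0)] = 0/8 = 0
Dimension check: dim(rho) = sum (mult * dim) = 0*1 + 0*1 + 1*1 + 0*1 + 0*2 = 1 = chi_rho(e) = 1.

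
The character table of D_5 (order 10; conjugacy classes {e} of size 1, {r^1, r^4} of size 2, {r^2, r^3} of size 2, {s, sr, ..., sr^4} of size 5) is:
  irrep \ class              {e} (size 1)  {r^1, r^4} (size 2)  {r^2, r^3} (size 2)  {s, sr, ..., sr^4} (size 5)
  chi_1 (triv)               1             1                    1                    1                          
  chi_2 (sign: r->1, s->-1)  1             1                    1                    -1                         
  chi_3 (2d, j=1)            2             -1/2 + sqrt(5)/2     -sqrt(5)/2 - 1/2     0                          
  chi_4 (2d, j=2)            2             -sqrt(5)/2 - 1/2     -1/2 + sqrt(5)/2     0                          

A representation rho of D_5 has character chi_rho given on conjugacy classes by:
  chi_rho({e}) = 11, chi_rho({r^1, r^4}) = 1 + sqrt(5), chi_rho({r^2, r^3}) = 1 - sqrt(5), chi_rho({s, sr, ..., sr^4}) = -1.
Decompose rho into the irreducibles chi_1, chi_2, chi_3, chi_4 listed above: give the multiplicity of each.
Multiplicities: chi_1: 1, chi_2: 2, chi_3: 3, chi_4: 1.

Derivation: Use <chi_rho, chi> = (1/|G|) sum_C |C| * chi_rho(C) * conj(chi(C)) with |G| = 10 for each irreducible chi in the table:
  <chi_rho, chi_1> = (1/10)[1*(11)*conj(1) + 2*(1 + sqrt(5))*conj(1) + 2*(1 - sqrt(5))*conj(1) + 5*(-1)*conj(1)]
      = (1/10)[(11) + (2 + 2*sqrt(5)) + (2 - 2*sqrt(5)) + (-5)] = 10/10 = 1
  <chi_rho, chi_2> = (1/10)[1*(11)*conj(1) + 2*(1 + sqrt(5))*conj(1) + 2*(1 - sqrt(5))*conj(1) + 5*(-1)*conj(-1)]
      = (1/10)[(11) + (2 + 2*sqrt(5)) + (2 - 2*sqrt(5)) + (5)] = 20/10 = 2
  <chi_rho, chi_3> = (1/10)[1*(11)*conj(2) + 2*(1 + sqrt(5))*conj(-1/2 + sqrt(5)/2) + 2*(1 - sqrt(5))*conj(-sqrt(5)/2 - 1/2) + 5*(-1)*conj(0)]
      = (1/10)[(22) + (4) + (4) + (0)] = 30/10 = 3
  <chi_rho, chi_4> = (1/10)[1*(11)*conj(2) + 2*(1 + sqrt(5))*conj(-sqrt(5)/2 - 1/2) + 2*(1 - sqrt(5))*conj(-1/2 + sqrt(5)/2) + 5*(-1)*conj(0)]
      = (1/10)[(22) + (-6 - 2*sqrt(5)) + (-6 + 2*sqrt(5)) + (0)] = 10/10 = 1
Dimension check: dim(rho) = sum (mult * dim) = 1*1 + 2*1 + 3*2 + 1*2 = 11 = chi_rho(e) = 11.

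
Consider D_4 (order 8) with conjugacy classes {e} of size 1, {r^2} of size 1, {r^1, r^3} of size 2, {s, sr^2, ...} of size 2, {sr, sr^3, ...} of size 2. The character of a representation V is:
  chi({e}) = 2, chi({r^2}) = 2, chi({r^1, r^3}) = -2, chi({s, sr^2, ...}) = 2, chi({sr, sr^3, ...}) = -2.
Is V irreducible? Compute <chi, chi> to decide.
Not irreducible (reducible): <chi, chi> = 4 > 1.

Argument: <chi, chi> = (1/|G|) sum_C |C| * |chi(C)|^2 = (1/8)[1*|2|^2 + 1*|2|^2 + 2*|-2|^2 + 2*|2|^2 + 2*|-2|^2]
  = (1/8)[(4) + (4) + (8) + (8) + (8)] = 32/8 = 4.
A character is irreducible iff <chi, chi> = 1, so this representation is reducible.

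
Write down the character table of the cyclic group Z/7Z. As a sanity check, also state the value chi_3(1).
Character table of Z/7Z (irreps indexed chi_0,...,chi_6 with chi_k(m) = zeta_7^(k*m), zeta_7 = exp(2*pi*i/7)):
  irrep \ class  {0} (size 1)  {1} (size 1)    {2} (size 1)    {3} (size 1)    {4} (size 1)    {5} (size 1)    {6} (size 1)  
  chi_0          1             1               1               1               1               1               1             
  chi_1          1             exp(2*I*pi/7)   exp(4*I*pi/7)   exp(6*I*pi/7)   exp(-6*I*pi/7)  exp(-4*I*pi/7)  exp(-2*I*pi/7)
  chi_2          1             exp(4*I*pi/7)   exp(-6*I*pi/7)  exp(-2*I*pi/7)  exp(2*I*pi/7)   exp(6*I*pi/7)   exp(-4*I*pi/7)
  chi_3          1             exp(6*I*pi/7)   exp(-2*I*pi/7)  exp(4*I*pi/7)   exp(-4*I*pi/7)  exp(2*I*pi/7)   exp(-6*I*pi/7)
  chi_4          1             exp(-6*I*pi/7)  exp(2*I*pi/7)   exp(-4*I*pi/7)  exp(4*I*pi/7)   exp(-2*I*pi/7)  exp(6*I*pi/7) 
  chi_5          1             exp(-4*I*pi/7)  exp(6*I*pi/7)   exp(2*I*pi/7)   exp(-2*I*pi/7)  exp(-6*I*pi/7)  exp(4*I*pi/7) 
  chi_6          1             exp(-2*I*pi/7)  exp(-4*I*pi/7)  exp(-6*I*pi/7)  exp(6*I*pi/7)   exp(4*I*pi/7)   exp(2*I*pi/7) 

Spot check: chi_3(1) = zeta_7^(3*1) = zeta_7^3 = exp(6*I*pi/7).

Details: Z/7Z is abelian, so all 7 irreducible complex representations are 1-dimensional. They are given by chi_k(m) = zeta_7^(k*m) for k = 0,...,6. Row orthogonality: sum_m chi_k(m) conj(chi_l(m)) = 7 * [k = l].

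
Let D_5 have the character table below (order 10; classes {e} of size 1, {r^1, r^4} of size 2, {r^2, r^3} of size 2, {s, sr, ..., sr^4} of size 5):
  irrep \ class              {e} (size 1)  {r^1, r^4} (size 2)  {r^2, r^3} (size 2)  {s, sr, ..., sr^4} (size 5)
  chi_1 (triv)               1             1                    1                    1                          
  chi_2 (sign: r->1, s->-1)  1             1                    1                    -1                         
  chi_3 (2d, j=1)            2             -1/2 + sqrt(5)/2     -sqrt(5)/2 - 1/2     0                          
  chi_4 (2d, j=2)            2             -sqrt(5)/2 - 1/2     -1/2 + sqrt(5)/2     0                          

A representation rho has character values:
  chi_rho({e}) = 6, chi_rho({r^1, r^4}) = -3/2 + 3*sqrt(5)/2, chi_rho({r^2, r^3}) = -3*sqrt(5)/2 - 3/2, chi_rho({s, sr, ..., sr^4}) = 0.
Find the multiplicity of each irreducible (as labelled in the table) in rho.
Multiplicities: chi_1: 0, chi_2: 0, chi_3: 3, chi_4: 0.

Use <chi_rho, chi> = (1/|G|) sum_C |C| * chi_rho(C) * conj(chi(C)) with |G| = 10 for each irreducible chi in the table:
  <chi_rho, chi_1> = (1/10)[1*(6)*conj(1) + 2*(-3/2 + 3*sqrt(5)/2)*conj(1) + 2*(-3*sqrt(5)/2 - 3/2)*conj(1) + 5*(0)*conj(1)]
      = (1/10)[(6) + (-3 + 3*sqrt(5)) + (-3*sqrt(5) - 3) + (0)] = 0/10 = 0
  <chi_rho, chi_2> = (1/10)[1*(6)*conj(1) + 2*(-3/2 + 3*sqrt(5)/2)*conj(1) + 2*(-3*sqrt(5)/2 - 3/2)*conj(1) + 5*(0)*conj(-1)]
      = (1/10)[(6) + (-3 + 3*sqrt(5)) + (-3*sqrt(5) - 3) + (0)] = 0/10 = 0
  <chi_rho, chi_3> = (1/10)[1*(6)*conj(2) + 2*(-3/2 + 3*sqrt(5)/2)*conj(-1/2 + sqrt(5)/2) + 2*(-3*sqrt(5)/2 - 3/2)*conj(-sqrt(5)/2 - 1/2) + 5*(0)*conj(0)]
      = (1/10)[(12) + (9 - 3*sqrt(5)) + (3*sqrt(5) + 9) + (0)] = 30/10 = 3
  <chi_rho, chi_4> = (1/10)[1*(6)*conj(2) + 2*(-3/2 + 3*sqrt(5)/2)*conj(-sqrt(5)/2 - 1/2) + 2*(-3*sqrt(5)/2 - 3/2)*conj(-1/2 + sqrt(5)/2) + 5*(0)*conj(0)]
      = (1/10)[(12) + (-6) + (-6) + (0)] = 0/10 = 0
Dimension check: dim(rho) = sum (mult * dim) = 0*1 + 0*1 + 3*2 + 0*2 = 6 = chi_rho(e) = 6.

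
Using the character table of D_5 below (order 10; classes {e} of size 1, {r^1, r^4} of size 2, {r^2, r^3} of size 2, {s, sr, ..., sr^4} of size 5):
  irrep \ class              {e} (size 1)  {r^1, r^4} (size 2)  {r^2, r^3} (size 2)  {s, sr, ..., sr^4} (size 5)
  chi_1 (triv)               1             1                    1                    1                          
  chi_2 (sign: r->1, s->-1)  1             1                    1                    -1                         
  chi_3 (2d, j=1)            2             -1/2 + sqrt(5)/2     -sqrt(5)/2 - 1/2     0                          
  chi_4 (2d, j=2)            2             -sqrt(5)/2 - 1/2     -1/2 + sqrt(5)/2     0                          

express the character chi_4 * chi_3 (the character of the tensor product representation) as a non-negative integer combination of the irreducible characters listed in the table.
chi_4 tensor chi_3 = chi_3 + chi_4 (all other irreducibles have multiplicity 0).

Proof sketch: The character of a tensor product is the pointwise product (chi_4 * chi_3)(C) = chi_4(C) * chi_3(C):
  {e}: (2)*(2), {r^1, r^4}: (-sqrt(5)/2 - 1/2)*(-1/2 + sqrt(5)/2), {r^2, r^3}: (-1/2 + sqrt(5)/2)*(-sqrt(5)/2 - 1/2), {s, sr, ..., sr^4}: (0)*(0)
so (chi_4 * chi_3) takes values
  {e} -> 4, {r^1, r^4} -> -1, {r^2, r^3} -> -1, {s, sr, ..., sr^4} -> 0.
Now take the inner product of this character with each irreducible chi from the table, <chi_4*chi_3, chi> = (1/10) sum_C |C| (chi_4*chi_3)(C) conj(chi(C)):
  <chi_4*chi_3, chi_1> = (1/10)[1*(4)*conj(1) + 2*(-1)*conj(1) + 2*(-1)*conj(1) + 5*(0)*conj(1)]
      = (1/10)[(4) + (-2) + (-2) + (0)] = 0/10 = 0
  <chi_4*chi_3, chi_2> = (1/10)[1*(4)*conj(1) + 2*(-1)*conj(1) + 2*(-1)*conj(1) + 5*(0)*conj(-1)]
      = (1/10)[(4) + (-2) + (-2) + (0)] = 0/10 = 0
  <chi_4*chi_3, chi_3> = (1/10)[1*(4)*conj(2) + 2*(-1)*conj(-1/2 + sqrt(5)/2) + 2*(-1)*conj(-sqrt(5)/2 - 1/2) + 5*(0)*conj(0)]
      = (1/10)[(8) + (1 - sqrt(5)) + (1 + sqrt(5)) + (0)] = 10/10 = 1
  <chi_4*chi_3, chi_4> = (1/10)[1*(4)*conj(2) + 2*(-1)*conj(-sqrt(5)/2 - 1/2) + 2*(-1)*conj(-1/2 + sqrt(5)/2) + 5*(0)*conj(0)]
      = (1/10)[(8) + (1 + sqrt(5)) + (1 - sqrt(5)) + (0)] = 10/10 = 1
Hence the multiplicities are chi_3: 1, chi_4: 1. Dimension check: dim(chi_4)*dim(chi_3) = 2*2 = 4 and sum (mult * dim) = 1*2 + 1*2 = 4.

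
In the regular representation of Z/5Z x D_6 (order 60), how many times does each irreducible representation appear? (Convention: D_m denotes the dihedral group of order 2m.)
Each irreducible V_i of dimension d_i appears with multiplicity d_i, i.e. rho_reg = (direct sum over all irreducibles V_i) d_i V_i. The irreducible dimensions for Z/5Z x D_6 are 1, 1, 1, 1, 1, 1, 1, 1, 1, 1, 1, 1, 1, 1, 1, 1, 1, 1, 1, 1, 2, 2, 2, 2, 2, 2, 2, 2, 2, 2: 20 irreducibles of dimension 1, each with multiplicity 1; 10 irreducibles of dimension 2, each with multiplicity 2. Total dimension 20*1*1 + 10*2*2 = 60 = |G|.

Why: General theorem: in the regular representation of a finite group G, each irreducible appears with multiplicity equal to its dimension. Check: dim(rho_reg) = sum d_i^2 = 1 + 1 + 1 + 1 + 1 + 1 + 1 + 1 + 1 + 1 + 1 + 1 + 1 + 1 + 1 + 1 + 1 + 1 + 1 + 1 + 4 + 4 + 4 + 4 + 4 + 4 + 4 + 4 + 4 + 4 = 60 = |G|.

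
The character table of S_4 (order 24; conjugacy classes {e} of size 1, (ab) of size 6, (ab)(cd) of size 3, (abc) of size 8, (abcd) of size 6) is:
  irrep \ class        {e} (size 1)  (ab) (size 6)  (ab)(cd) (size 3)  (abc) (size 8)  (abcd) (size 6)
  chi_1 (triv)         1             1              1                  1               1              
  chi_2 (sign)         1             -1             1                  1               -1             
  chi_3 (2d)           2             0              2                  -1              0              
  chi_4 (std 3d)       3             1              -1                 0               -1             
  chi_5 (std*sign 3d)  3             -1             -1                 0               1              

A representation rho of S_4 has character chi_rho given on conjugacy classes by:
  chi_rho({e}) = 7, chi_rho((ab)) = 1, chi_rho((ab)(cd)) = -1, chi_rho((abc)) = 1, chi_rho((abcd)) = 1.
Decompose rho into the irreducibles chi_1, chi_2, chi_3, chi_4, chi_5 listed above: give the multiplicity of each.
Multiplicities: chi_1: 1, chi_2: 0, chi_3: 0, chi_4: 1, chi_5: 1.

Why: Use <chi_rho, chi> = (1/|G|) sum_C |C| * chi_rho(C) * conj(chi(C)) with |G| = 24 for each irreducible chi in the table:
  <chi_rho, chi_1> = (1/24)[1*(7)*conj(1) + 6*(1)*conj(1) + 3*(-1)*conj(1) + 8*(1)*conj(1) + 6*(1)*conj(1)]
      = (1/24)[(7) + (6) + (-3) + (8) + (6)] = 24/24 = 1
  <chi_rho, chi_2> = (1/24)[1*(7)*conj(1) + 6*(1)*conj(-1) + 3*(-1)*conj(1) + 8*(1)*conj(1) + 6*(1)*conj(-1)]
      = (1/24)[(7) + (-6) + (-3) + (8) + (-6)] = 0/24 = 0
  <chi_rho, chi_3> = (1/24)[1*(7)*conj(2) + 6*(1)*conj(0) + 3*(-1)*conj(2) + 8*(1)*conj(-1) + 6*(1)*conj(0)]
      = (1/24)[(14) + (0) + (-6) + (-8) + (0)] = 0/24 = 0
  <chi_rho, chi_4> = (1/24)[1*(7)*conj(3) + 6*(1)*conj(1) + 3*(-1)*conj(-1) + 8*(1)*conj(0) + 6*(1)*conj(-1)]
      = (1/24)[(21) + (6) + (3) + (0) + (-6)] = 24/24 = 1
  <chi_rho, chi_5> = (1/24)[1*(7)*conj(3) + 6*(1)*conj(-1) + 3*(-1)*conj(-1) + 8*(1)*conj(0) + 6*(1)*conj(1)]
      = (1/24)[(21) + (-6) + (3) + (0) + (6)] = 24/24 = 1
Dimension check: dim(rho) = sum (mult * dim) = 1*1 + 0*1 + 0*2 + 1*3 + 1*3 = 7 = chi_rho(e) = 7.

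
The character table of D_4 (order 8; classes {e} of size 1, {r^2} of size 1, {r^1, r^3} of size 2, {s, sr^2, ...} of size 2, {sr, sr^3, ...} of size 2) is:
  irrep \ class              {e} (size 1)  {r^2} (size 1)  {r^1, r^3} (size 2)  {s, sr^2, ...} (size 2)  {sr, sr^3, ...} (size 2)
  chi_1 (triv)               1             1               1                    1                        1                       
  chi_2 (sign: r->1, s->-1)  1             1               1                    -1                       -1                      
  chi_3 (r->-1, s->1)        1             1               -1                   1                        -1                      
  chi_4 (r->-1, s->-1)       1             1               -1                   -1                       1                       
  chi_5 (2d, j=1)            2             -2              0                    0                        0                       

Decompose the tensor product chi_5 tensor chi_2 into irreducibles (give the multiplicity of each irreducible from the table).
chi_5 tensor chi_2 = chi_5 (all other irreducibles have multiplicity 0).

Derivation: The character of a tensor product is the pointwise product (chi_5 * chi_2)(C) = chi_5(C) * chi_2(C):
  {e}: (2)*(1), {r^2}: (-2)*(1), {r^1, r^3}: (0)*(1), {s, sr^2, ...}: (0)*(-1), {sr, sr^3, ...}: (0)*(-1)
so (chi_5 * chi_2) takes values
  {e} -> 2, {r^2} -> -2, {r^1, r^3} -> 0, {s, sr^2, ...} -> 0, {sr, sr^3, ...} -> 0.
Now take the inner product of this character with each irreducible chi from the table, <chi_5*chi_2, chi> = (1/8) sum_C |C| (chi_5*chi_2)(C) conj(chi(C)):
  <chi_5*chi_2, chi_1> = (1/8)[1*(2)*conj(1) + 1*(-2)*conj(1) + 2*(0)*conj(1) + 2*(0)*conj(1) + 2*(0)*conj(1)]
      = (1/8)[(2) + (-2) + (0) + (0) + (0)] = 0/8 = 0
  <chi_5*chi_2, chi_2> = (1/8)[1*(2)*conj(1) + 1*(-2)*conj(1) + 2*(0)*conj(1) + 2*(0)*conj(-1) + 2*(0)*conj(-1)]
      = (1/8)[(2) + (-2) + (0) + (0) + (0)] = 0/8 = 0
  <chi_5*chi_2, chi_3> = (1/8)[1*(2)*conj(1) + 1*(-2)*conj(1) + 2*(0)*conj(-1) + 2*(0)*conj(1) + 2*(0)*conj(-1)]
      = (1/8)[(2) + (-2) + (0) + (0) + (0)] = 0/8 = 0
  <chi_5*chi_2, chi_4> = (1/8)[1*(2)*conj(1) + 1*(-2)*conj(1) + 2*(0)*conj(-1) + 2*(0)*conj(-1) + 2*(0)*conj(1)]
      = (1/8)[(2) + (-2) + (0) + (0) + (0)] = 0/8 = 0
  <chi_5*chi_2, chi_5> = (1/8)[1*(2)*conj(2) + 1*(-2)*conj(-2) + 2*(0)*conj(0) + 2*(0)*conj(0) + 2*(0)*conj(0)]
      = (1/8)[(4) + (4) + (0) + (0) + (0)] = 8/8 = 1
Hence the multiplicities are chi_5: 1. Dimension check: dim(chi_5)*dim(chi_2) = 2*1 = 2 and sum (mult * dim) = 1*2 = 2.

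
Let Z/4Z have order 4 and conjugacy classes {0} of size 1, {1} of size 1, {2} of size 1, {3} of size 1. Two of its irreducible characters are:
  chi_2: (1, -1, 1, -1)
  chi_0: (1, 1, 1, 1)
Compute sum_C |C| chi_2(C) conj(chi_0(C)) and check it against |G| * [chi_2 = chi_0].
Sum = 0; so <chi_2, chi_0> = 0 (distinct irreducibles are orthogonal).

Proof sketch: Compute term by term over conjugacy classes (|C| * chi_2(C) * conj(chi_0(C))):
  1*(1)*conj(1) + 1*(-1)*conj(1) + 1*(1)*conj(1) + 1*(-1)*conj(1)
  = (1) + (-1) + (1) + (-1)
  = 0.
(Exp terms are combined using exp(i*s)*conj(exp(i*t)) = exp(i*(s-t)), and sums of them are collapsed using the identity that for every m > 1 the m distinct m-th roots of unity sum to 0, e.g. 1 + exp(2*I*pi/3) + exp(-2*I*pi/3) = 0.)
Dividing by |G| = 4 gives 0/4 = 0, matching the row-orthogonality relation <chi_2, chi_0> = [chi_2 = chi_0].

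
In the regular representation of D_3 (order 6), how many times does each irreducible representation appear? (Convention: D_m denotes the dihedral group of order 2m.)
Each irreducible V_i of dimension d_i appears with multiplicity d_i, i.e. rho_reg = (direct sum over all irreducibles V_i) d_i V_i. The irreducible dimensions for D_3 are 1, 1, 2: 2 irreducibles of dimension 1, each with multiplicity 1; 1 irreducible of dimension 2, with multiplicity 2. Total dimension 2*1*1 + 1*2*2 = 6 = |G|.

Working: General theorem: in the regular representation of a finite group G, each irreducible appears with multiplicity equal to its dimension. Check: dim(rho_reg) = sum d_i^2 = 1 + 1 + 4 = 6 = |G|.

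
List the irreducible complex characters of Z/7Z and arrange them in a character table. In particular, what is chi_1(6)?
Character table of Z/7Z (irreps indexed chi_0,...,chi_6 with chi_k(m) = zeta_7^(k*m), zeta_7 = exp(2*pi*i/7)):
  irrep \ class  {0} (size 1)  {1} (size 1)    {2} (size 1)    {3} (size 1)    {4} (size 1)    {5} (size 1)    {6} (size 1)  
  chi_0          1             1               1               1               1               1               1             
  chi_1          1             exp(2*I*pi/7)   exp(4*I*pi/7)   exp(6*I*pi/7)   exp(-6*I*pi/7)  exp(-4*I*pi/7)  exp(-2*I*pi/7)
  chi_2          1             exp(4*I*pi/7)   exp(-6*I*pi/7)  exp(-2*I*pi/7)  exp(2*I*pi/7)   exp(6*I*pi/7)   exp(-4*I*pi/7)
  chi_3          1             exp(6*I*pi/7)   exp(-2*I*pi/7)  exp(4*I*pi/7)   exp(-4*I*pi/7)  exp(2*I*pi/7)   exp(-6*I*pi/7)
  chi_4          1             exp(-6*I*pi/7)  exp(2*I*pi/7)   exp(-4*I*pi/7)  exp(4*I*pi/7)   exp(-2*I*pi/7)  exp(6*I*pi/7) 
  chi_5          1             exp(-4*I*pi/7)  exp(6*I*pi/7)   exp(2*I*pi/7)   exp(-2*I*pi/7)  exp(-6*I*pi/7)  exp(4*I*pi/7) 
  chi_6          1             exp(-2*I*pi/7)  exp(-4*I*pi/7)  exp(-6*I*pi/7)  exp(6*I*pi/7)   exp(4*I*pi/7)   exp(2*I*pi/7) 

Spot check: chi_1(6) = zeta_7^(1*6) = zeta_7^6 = exp(-2*I*pi/7).

Z/7Z is abelian, so all 7 irreducible complex representations are 1-dimensional. They are given by chi_k(m) = zeta_7^(k*m) for k = 0,...,6. Row orthogonality: sum_m chi_k(m) conj(chi_l(m)) = 7 * [k = l].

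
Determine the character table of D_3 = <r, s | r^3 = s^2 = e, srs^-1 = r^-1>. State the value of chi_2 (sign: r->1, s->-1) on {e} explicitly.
Conjugacy classes: {e} of size 1, {r^1, r^2} of size 2, {s, sr, ..., sr^2} of size 3.
Character table:
  irrep \ class              {e} (size 1)  {r^1, r^2} (size 2)  {s, sr, ..., sr^2} (size 3)
  chi_1 (triv)               1             1                    1                          
  chi_2 (sign: r->1, s->-1)  1             1                    -1                         
  chi_3 (2d, j=1)            2             -1                   0                          

Spot check: chi_2 (sign: r->1, s->-1) on {e} = 1.

Proof sketch: D_3 has order 2*3 = 6 with 3 conjugacy classes, hence 3 irreducibles. Sum of squared dims 1 + 1 + 4 = 6 = |G|. Linear characters come from the abelianisation; the 2-dimensional irreps have character r^k -> 2*cos(2*pi*j*k/3), reflections -> 0.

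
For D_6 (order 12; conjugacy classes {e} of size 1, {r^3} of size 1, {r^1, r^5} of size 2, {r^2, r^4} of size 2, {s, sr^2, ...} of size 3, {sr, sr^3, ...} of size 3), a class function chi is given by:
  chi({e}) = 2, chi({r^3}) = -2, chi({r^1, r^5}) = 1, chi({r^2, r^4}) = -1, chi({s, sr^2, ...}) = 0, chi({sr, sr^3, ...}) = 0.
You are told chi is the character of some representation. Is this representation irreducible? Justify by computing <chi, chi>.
Irreducible: <chi, chi> = 1.

Working: <chi, chi> = (1/|G|) sum_C |C| * |chi(C)|^2 = (1/12)[1*|2|^2 + 1*|-2|^2 + 2*|1|^2 + 2*|-1|^2 + 3*|0|^2 + 3*|0|^2]
  = (1/12)[(4) + (4) + (2) + (2) + (0) + (0)] = 12/12 = 1.
A character is irreducible iff <chi, chi> = 1, so this representation is irreducible.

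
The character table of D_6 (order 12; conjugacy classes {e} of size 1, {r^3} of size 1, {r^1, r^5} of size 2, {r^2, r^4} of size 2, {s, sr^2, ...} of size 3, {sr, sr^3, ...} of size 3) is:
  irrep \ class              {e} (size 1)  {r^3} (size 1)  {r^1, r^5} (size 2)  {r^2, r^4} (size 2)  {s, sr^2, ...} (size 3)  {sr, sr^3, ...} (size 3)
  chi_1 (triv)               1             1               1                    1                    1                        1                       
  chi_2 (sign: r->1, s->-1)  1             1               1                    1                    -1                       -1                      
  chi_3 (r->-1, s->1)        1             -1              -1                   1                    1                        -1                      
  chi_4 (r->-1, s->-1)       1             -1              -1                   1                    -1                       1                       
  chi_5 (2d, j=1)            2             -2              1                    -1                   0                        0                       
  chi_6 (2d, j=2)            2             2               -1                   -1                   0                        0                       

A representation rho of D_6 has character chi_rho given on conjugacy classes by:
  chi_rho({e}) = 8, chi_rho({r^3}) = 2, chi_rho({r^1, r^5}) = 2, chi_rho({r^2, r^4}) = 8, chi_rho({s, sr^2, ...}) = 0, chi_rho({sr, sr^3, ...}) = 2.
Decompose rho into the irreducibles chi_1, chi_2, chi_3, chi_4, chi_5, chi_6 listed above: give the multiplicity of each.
Multiplicities: chi_1: 3, chi_2: 2, chi_3: 1, chi_4: 2, chi_5: 0, chi_6: 0.

Details: Use <chi_rho, chi> = (1/|G|) sum_C |C| * chi_rho(C) * conj(chi(C)) with |G| = 12 for each irreducible chi in the table:
  <chi_rho, chi_1> = (1/12)[1*(8)*conj(1) + 1*(2)*conj(1) + 2*(2)*conj(1) + 2*(8)*conj(1) + 3*(0)*conj(1) + 3*(2)*conj(1)]
      = (1/12)[(8) + (2) + (4) + (16) + (0) + (6)] = 36/12 = 3
  <chi_rho, chi_2> = (1/12)[1*(8)*conj(1) + 1*(2)*conj(1) + 2*(2)*conj(1) + 2*(8)*conj(1) + 3*(0)*conj(-1) + 3*(2)*conj(-1)]
      = (1/12)[(8) + (2) + (4) + (16) + (0) + (-6)] = 24/12 = 2
  <chi_rho, chi_3> = (1/12)[1*(8)*conj(1) + 1*(2)*conj(-1) + 2*(2)*conj(-1) + 2*(8)*conj(1) + 3*(0)*conj(1) + 3*(2)*conj(-1)]
      = (1/12)[(8) + (-2) + (-4) + (16) + (0) + (-6)] = 12/12 = 1
  <chi_rho, chi_4> = (1/12)[1*(8)*conj(1) + 1*(2)*conj(-1) + 2*(2)*conj(-1) + 2*(8)*conj(1) + 3*(0)*conj(-1) + 3*(2)*conj(1)]
      = (1/12)[(8) + (-2) + (-4) + (16) + (0) + (6)] = 24/12 = 2
  <chi_rho, chi_5> = (1/12)[1*(8)*conj(2) + 1*(2)*conj(-2) + 2*(2)*conj(1) + 2*(8)*conj(-1) + 3*(0)*conj(0) + 3*(2)*conj(0)]
      = (1/12)[(16) + (-4) + (4) + (-16) + (0) + (0)] = 0/12 = 0
  <chi_rho, chi_6> = (1/12)[1*(8)*conj(2) + 1*(2)*conj(2) + 2*(2)*conj(-1) + 2*(8)*conj(-1) + 3*(0)*conj(0) + 3*(2)*conj(0)]
      = (1/12)[(16) + (4) + (-4) + (-16) + (0) + (0)] = 0/12 = 0
Dimension check: dim(rho) = sum (mult * dim) = 3*1 + 2*1 + 1*1 + 2*1 + 0*2 + 0*2 = 8 = chi_rho(e) = 8.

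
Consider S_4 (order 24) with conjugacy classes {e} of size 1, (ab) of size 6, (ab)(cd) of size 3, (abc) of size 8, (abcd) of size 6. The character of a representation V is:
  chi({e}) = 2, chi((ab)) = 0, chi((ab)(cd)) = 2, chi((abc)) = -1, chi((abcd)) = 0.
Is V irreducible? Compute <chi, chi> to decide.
Irreducible: <chi, chi> = 1.

Explanation: <chi, chi> = (1/|G|) sum_C |C| * |chi(C)|^2 = (1/24)[1*|2|^2 + 6*|0|^2 + 3*|2|^2 + 8*|-1|^2 + 6*|0|^2]
  = (1/24)[(4) + (0) + (12) + (8) + (0)] = 24/24 = 1.
A character is irreducible iff <chi, chi> = 1, so this representation is irreducible.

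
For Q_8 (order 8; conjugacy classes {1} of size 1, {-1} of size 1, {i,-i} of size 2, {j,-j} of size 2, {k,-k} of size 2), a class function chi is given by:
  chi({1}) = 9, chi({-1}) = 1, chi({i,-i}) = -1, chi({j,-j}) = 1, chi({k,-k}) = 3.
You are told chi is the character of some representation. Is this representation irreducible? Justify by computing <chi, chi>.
Not irreducible (reducible): <chi, chi> = 13 > 1.

Argument: <chi, chi> = (1/|G|) sum_C |C| * |chi(C)|^2 = (1/8)[1*|9|^2 + 1*|1|^2 + 2*|-1|^2 + 2*|1|^2 + 2*|3|^2]
  = (1/8)[(81) + (1) + (2) + (2) + (18)] = 104/8 = 13.
A character is irreducible iff <chi, chi> = 1, so this representation is reducible.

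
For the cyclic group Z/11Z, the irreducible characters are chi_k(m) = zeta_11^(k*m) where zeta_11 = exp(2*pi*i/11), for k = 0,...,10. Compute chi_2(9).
chi_2(9) = zeta_11^18 = exp(-8*I*pi/11)

Why: chi_2(9) = zeta_11^(2*9) = zeta_11^18. Since zeta_11^11 = 1, this equals zeta_11^7 = exp(2*pi*i*7/11) = exp(-8*I*pi/11).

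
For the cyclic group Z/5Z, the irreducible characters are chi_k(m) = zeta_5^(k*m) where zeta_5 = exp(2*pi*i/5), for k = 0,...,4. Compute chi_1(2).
chi_1(2) = zeta_5^2 = exp(4*I*pi/5)

Explanation: chi_1(2) = zeta_5^(1*2) = zeta_5^2. Since zeta_5^5 = 1, this equals zeta_5^2 = exp(2*pi*i*2/5) = exp(4*I*pi/5).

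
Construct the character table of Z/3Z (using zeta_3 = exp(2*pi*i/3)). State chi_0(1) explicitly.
Character table of Z/3Z (irreps indexed chi_0,...,chi_2 with chi_k(m) = zeta_3^(k*m), zeta_3 = exp(2*pi*i/3)):
  irrep \ class  {0} (size 1)  {1} (size 1)    {2} (size 1)  
  chi_0          1             1               1             
  chi_1          1             exp(2*I*pi/3)   exp(-2*I*pi/3)
  chi_2          1             exp(-2*I*pi/3)  exp(2*I*pi/3) 

Spot check: chi_0(1) = zeta_3^(0*1) = zeta_3^0 = 1.

Derivation: Z/3Z is abelian, so all 3 irreducible complex representations are 1-dimensional. They are given by chi_k(m) = zeta_3^(k*m) for k = 0,...,2. Row orthogonality: sum_m chi_k(m) conj(chi_l(m)) = 3 * [k = l].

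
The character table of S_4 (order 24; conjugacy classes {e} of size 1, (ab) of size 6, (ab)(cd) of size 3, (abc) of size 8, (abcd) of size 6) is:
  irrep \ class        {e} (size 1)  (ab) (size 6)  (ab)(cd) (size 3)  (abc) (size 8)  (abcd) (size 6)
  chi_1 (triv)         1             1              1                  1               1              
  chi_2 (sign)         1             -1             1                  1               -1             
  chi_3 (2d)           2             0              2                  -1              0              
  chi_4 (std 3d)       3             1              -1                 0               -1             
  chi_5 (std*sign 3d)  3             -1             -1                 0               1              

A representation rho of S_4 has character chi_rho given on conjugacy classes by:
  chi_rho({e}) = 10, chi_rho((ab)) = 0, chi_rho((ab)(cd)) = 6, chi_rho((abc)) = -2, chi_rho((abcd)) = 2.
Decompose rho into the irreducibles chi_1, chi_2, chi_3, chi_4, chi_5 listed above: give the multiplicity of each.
Multiplicities: chi_1: 1, chi_2: 0, chi_3: 3, chi_4: 0, chi_5: 1.

Use <chi_rho, chi> = (1/|G|) sum_C |C| * chi_rho(C) * conj(chi(C)) with |G| = 24 for each irreducible chi in the table:
  <chi_rho, chi_1> = (1/24)[1*(10)*conj(1) + 6*(0)*conj(1) + 3*(6)*conj(1) + 8*(-2)*conj(1) + 6*(2)*conj(1)]
      = (1/24)[(10) + (0) + (18) + (-16) + (12)] = 24/24 = 1
  <chi_rho, chi_2> = (1/24)[1*(10)*conj(1) + 6*(0)*conj(-1) + 3*(6)*conj(1) + 8*(-2)*conj(1) + 6*(2)*conj(-1)]
      = (1/24)[(10) + (0) + (18) + (-16) + (-12)] = 0/24 = 0
  <chi_rho, chi_3> = (1/24)[1*(10)*conj(2) + 6*(0)*conj(0) + 3*(6)*conj(2) + 8*(-2)*conj(-1) + 6*(2)*conj(0)]
      = (1/24)[(20) + (0) + (36) + (16) + (0)] = 72/24 = 3
  <chi_rho, chi_4> = (1/24)[1*(10)*conj(3) + 6*(0)*conj(1) + 3*(6)*conj(-1) + 8*(-2)*conj(0) + 6*(2)*conj(-1)]
      = (1/24)[(30) + (0) + (-18) + (0) + (-12)] = 0/24 = 0
  <chi_rho, chi_5> = (1/24)[1*(10)*conj(3) + 6*(0)*conj(-1) + 3*(6)*conj(-1) + 8*(-2)*conj(0) + 6*(2)*conj(1)]
      = (1/24)[(30) + (0) + (-18) + (0) + (12)] = 24/24 = 1
Dimension check: dim(rho) = sum (mult * dim) = 1*1 + 0*1 + 3*2 + 0*3 + 1*3 = 10 = chi_rho(e) = 10.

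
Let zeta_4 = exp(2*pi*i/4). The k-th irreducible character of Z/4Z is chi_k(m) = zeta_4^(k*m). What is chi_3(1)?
chi_3(1) = zeta_4^3 = -I

Proof sketch: chi_3(1) = zeta_4^(3*1) = zeta_4^3. Since zeta_4^4 = 1, this equals zeta_4^3 = exp(2*pi*i*3/4) = -I.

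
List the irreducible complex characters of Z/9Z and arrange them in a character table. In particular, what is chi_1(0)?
Character table of Z/9Z (irreps indexed chi_0,...,chi_8 with chi_k(m) = zeta_9^(k*m), zeta_9 = exp(2*pi*i/9)):
  irrep \ class  {0} (size 1)  {1} (size 1)    {2} (size 1)    {3} (size 1)    {4} (size 1)    {5} (size 1)    {6} (size 1)    {7} (size 1)    {8} (size 1)  
  chi_0          1             1               1               1               1               1               1               1               1             
  chi_1          1             exp(2*I*pi/9)   exp(4*I*pi/9)   exp(2*I*pi/3)   exp(8*I*pi/9)   exp(-8*I*pi/9)  exp(-2*I*pi/3)  exp(-4*I*pi/9)  exp(-2*I*pi/9)
  chi_2          1             exp(4*I*pi/9)   exp(8*I*pi/9)   exp(-2*I*pi/3)  exp(-2*I*pi/9)  exp(2*I*pi/9)   exp(2*I*pi/3)   exp(-8*I*pi/9)  exp(-4*I*pi/9)
  chi_3          1             exp(2*I*pi/3)   exp(-2*I*pi/3)  1               exp(2*I*pi/3)   exp(-2*I*pi/3)  1               exp(2*I*pi/3)   exp(-2*I*pi/3)
  chi_4          1             exp(8*I*pi/9)   exp(-2*I*pi/9)  exp(2*I*pi/3)   exp(-4*I*pi/9)  exp(4*I*pi/9)   exp(-2*I*pi/3)  exp(2*I*pi/9)   exp(-8*I*pi/9)
  chi_5          1             exp(-8*I*pi/9)  exp(2*I*pi/9)   exp(-2*I*pi/3)  exp(4*I*pi/9)   exp(-4*I*pi/9)  exp(2*I*pi/3)   exp(-2*I*pi/9)  exp(8*I*pi/9) 
  chi_6          1             exp(-2*I*pi/3)  exp(2*I*pi/3)   1               exp(-2*I*pi/3)  exp(2*I*pi/3)   1               exp(-2*I*pi/3)  exp(2*I*pi/3) 
  chi_7          1             exp(-4*I*pi/9)  exp(-8*I*pi/9)  exp(2*I*pi/3)   exp(2*I*pi/9)   exp(-2*I*pi/9)  exp(-2*I*pi/3)  exp(8*I*pi/9)   exp(4*I*pi/9) 
  chi_8          1             exp(-2*I*pi/9)  exp(-4*I*pi/9)  exp(-2*I*pi/3)  exp(-8*I*pi/9)  exp(8*I*pi/9)   exp(2*I*pi/3)   exp(4*I*pi/9)   exp(2*I*pi/9) 

Spot check: chi_1(0) = zeta_9^(1*0) = zeta_9^0 = 1.

Solution. Z/9Z is abelian, so all 9 irreducible complex representations are 1-dimensional. They are given by chi_k(m) = zeta_9^(k*m) for k = 0,...,8. Row orthogonality: sum_m chi_k(m) conj(chi_l(m)) = 9 * [k = l].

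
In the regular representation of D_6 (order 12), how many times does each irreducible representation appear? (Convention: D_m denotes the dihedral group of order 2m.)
Each irreducible V_i of dimension d_i appears with multiplicity d_i, i.e. rho_reg = (direct sum over all irreducibles V_i) d_i V_i. The irreducible dimensions for D_6 are 1, 1, 1, 1, 2, 2: 4 irreducibles of dimension 1, each with multiplicity 1; 2 irreducibles of dimension 2, each with multiplicity 2. Total dimension 4*1*1 + 2*2*2 = 12 = |G|.

Why: General theorem: in the regular representation of a finite group G, each irreducible appears with multiplicity equal to its dimension. Check: dim(rho_reg) = sum d_i^2 = 1 + 1 + 1 + 1 + 4 + 4 = 12 = |G|.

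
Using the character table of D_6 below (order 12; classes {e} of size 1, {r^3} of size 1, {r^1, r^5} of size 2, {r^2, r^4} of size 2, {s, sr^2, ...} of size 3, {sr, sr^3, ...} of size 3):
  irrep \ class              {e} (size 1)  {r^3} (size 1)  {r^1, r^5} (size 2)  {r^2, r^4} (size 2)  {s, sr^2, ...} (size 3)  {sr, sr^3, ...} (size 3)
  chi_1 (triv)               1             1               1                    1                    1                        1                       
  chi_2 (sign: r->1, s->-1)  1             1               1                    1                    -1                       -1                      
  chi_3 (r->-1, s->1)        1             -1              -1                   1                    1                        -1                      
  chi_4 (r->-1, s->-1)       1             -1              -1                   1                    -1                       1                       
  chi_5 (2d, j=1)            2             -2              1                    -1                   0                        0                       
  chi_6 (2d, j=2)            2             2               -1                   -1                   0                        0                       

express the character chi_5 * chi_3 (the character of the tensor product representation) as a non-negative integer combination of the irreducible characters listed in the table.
chi_5 tensor chi_3 = chi_6 (all other irreducibles have multiplicity 0).

Proof sketch: The character of a tensor product is the pointwise product (chi_5 * chi_3)(C) = chi_5(C) * chi_3(C):
  {e}: (2)*(1), {r^3}: (-2)*(-1), {r^1, r^5}: (1)*(-1), {r^2, r^4}: (-1)*(1), {s, sr^2, ...}: (0)*(1), {sr, sr^3, ...}: (0)*(-1)
so (chi_5 * chi_3) takes values
  {e} -> 2, {r^3} -> 2, {r^1, r^5} -> -1, {r^2, r^4} -> -1, {s, sr^2, ...} -> 0, {sr, sr^3, ...} -> 0.
Now take the inner product of this character with each irreducible chi from the table, <chi_5*chi_3, chi> = (1/12) sum_C |C| (chi_5*chi_3)(C) conj(chi(C)):
  <chi_5*chi_3, chi_1> = (1/12)[1*(2)*conj(1) + 1*(2)*conj(1) + 2*(-1)*conj(1) + 2*(-1)*conj(1) + 3*(0)*conj(1) + 3*(0)*conj(1)]
      = (1/12)[(2) + (2) + (-2) + (-2) + (0) + (0)] = 0/12 = 0
  <chi_5*chi_3, chi_2> = (1/12)[1*(2)*conj(1) + 1*(2)*conj(1) + 2*(-1)*conj(1) + 2*(-1)*conj(1) + 3*(0)*conj(-1) + 3*(0)*conj(-1)]
      = (1/12)[(2) + (2) + (-2) + (-2) + (0) + (0)] = 0/12 = 0
  <chi_5*chi_3, chi_3> = (1/12)[1*(2)*conj(1) + 1*(2)*conj(-1) + 2*(-1)*conj(-1) + 2*(-1)*conj(1) + 3*(0)*conj(1) + 3*(0)*conj(-1)]
      = (1/12)[(2) + (-2) + (2) + (-2) + (0) + (0)] = 0/12 = 0
  <chi_5*chi_3, chi_4> = (1/12)[1*(2)*conj(1) + 1*(2)*conj(-1) + 2*(-1)*conj(-1) + 2*(-1)*conj(1) + 3*(0)*conj(-1) + 3*(0)*conj(1)]
      = (1/12)[(2) + (-2) + (2) + (-2) + (0) + (0)] = 0/12 = 0
  <chi_5*chi_3, chi_5> = (1/12)[1*(2)*conj(2) + 1*(2)*conj(-2) + 2*(-1)*conj(1) + 2*(-1)*conj(-1) + 3*(0)*conj(0) + 3*(0)*conj(0)]
      = (1/12)[(4) + (-4) + (-2) + (2) + (0) + (0)] = 0/12 = 0
  <chi_5*chi_3, chi_6> = (1/12)[1*(2)*conj(2) + 1*(2)*conj(2) + 2*(-1)*conj(-1) + 2*(-1)*conj(-1) + 3*(0)*conj(0) + 3*(0)*conj(0)]
      = (1/12)[(4) + (4) + (2) + (2) + (0) + (0)] = 12/12 = 1
Hence the multiplicities are chi_6: 1. Dimension check: dim(chi_5)*dim(chi_3) = 2*1 = 2 and sum (mult * dim) = 1*2 = 2.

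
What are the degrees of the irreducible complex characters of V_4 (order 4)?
Dimensions: 1, 1, 1, 1

Derivation: There are 4 irreducibles (= number of conjugacy classes). Their dimensions d_i satisfy sum d_i^2 = |G| = 4: 1 + 1 + 1 + 1 = 4.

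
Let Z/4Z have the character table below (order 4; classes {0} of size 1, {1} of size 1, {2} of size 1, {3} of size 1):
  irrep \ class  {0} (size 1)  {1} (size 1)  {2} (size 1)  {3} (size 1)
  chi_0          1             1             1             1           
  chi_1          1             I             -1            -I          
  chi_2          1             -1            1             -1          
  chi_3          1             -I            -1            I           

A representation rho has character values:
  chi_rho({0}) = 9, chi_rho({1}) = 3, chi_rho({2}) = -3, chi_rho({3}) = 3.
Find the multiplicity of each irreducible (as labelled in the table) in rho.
Multiplicities: chi_0: 3, chi_1: 3, chi_2: 0, chi_3: 3.

Working: Use <chi_rho, chi> = (1/|G|) sum_C |C| * chi_rho(C) * conj(chi(C)) with |G| = 4 for each irreducible chi in the table:
  <chi_rho, chi_0> = (1/4)[1*(9)*conj(1) + 1*(3)*conj(1) + 1*(-3)*conj(1) + 1*(3)*conj(1)]
      = (1/4)[(9) + (3) + (-3) + (3)] = 12/4 = 3
  <chi_rho, chi_1> = (1/4)[1*(9)*conj(1) + 1*(3)*conj(I) + 1*(-3)*conj(-1) + 1*(3)*conj(-I)]
      = (1/4)[(9) + (-3*I) + (3) + (3*I)] = 12/4 = 3
  <chi_rho, chi_2> = (1/4)[1*(9)*conj(1) + 1*(3)*conj(-1) + 1*(-3)*conj(1) + 1*(3)*conj(-1)]
      = (1/4)[(9) + (-3) + (-3) + (-3)] = 0/4 = 0
  <chi_rho, chi_3> = (1/4)[1*(9)*conj(1) + 1*(3)*conj(-I) + 1*(-3)*conj(-1) + 1*(3)*conj(I)]
      = (1/4)[(9) + (3*I) + (3) + (-3*I)] = 12/4 = 3
(Exp terms are combined using exp(i*s)*conj(exp(i*t)) = exp(i*(s-t)), and sums of them are collapsed using the identity that for every m > 1 the m distinct m-th roots of unity sum to 0, e.g. 1 + exp(2*I*pi/3) + exp(-2*I*pi/3) = 0.)
Dimension check: dim(rho) = sum (mult * dim) = 3*1 + 3*1 + 0*1 + 3*1 = 9 = chi_rho(e) = 9.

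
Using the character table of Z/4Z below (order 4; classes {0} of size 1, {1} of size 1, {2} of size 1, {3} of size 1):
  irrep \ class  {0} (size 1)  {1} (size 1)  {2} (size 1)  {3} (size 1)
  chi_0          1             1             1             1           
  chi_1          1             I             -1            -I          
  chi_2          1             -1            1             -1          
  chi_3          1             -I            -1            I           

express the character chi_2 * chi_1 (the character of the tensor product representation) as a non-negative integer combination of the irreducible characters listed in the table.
chi_2 tensor chi_1 = chi_3 (all other irreducibles have multiplicity 0).

Argument: The character of a tensor product is the pointwise product (chi_2 * chi_1)(C) = chi_2(C) * chi_1(C):
  {0}: (1)*(1), {1}: (-1)*(I), {2}: (1)*(-1), {3}: (-1)*(-I)
so (chi_2 * chi_1) takes values
  {0} -> 1, {1} -> -I, {2} -> -1, {3} -> I.
Now take the inner product of this character with each irreducible chi from the table, <chi_2*chi_1, chi> = (1/4) sum_C |C| (chi_2*chi_1)(C) conj(chi(C)):
  <chi_2*chi_1, chi_0> = (1/4)[1*(1)*conj(1) + 1*(-I)*conj(1) + 1*(-1)*conj(1) + 1*(I)*conj(1)]
      = (1/4)[(1) + (-I) + (-1) + (I)] = 0/4 = 0
  <chi_2*chi_1, chi_1> = (1/4)[1*(1)*conj(1) + 1*(-I)*conj(I) + 1*(-1)*conj(-1) + 1*(I)*conj(-I)]
      = (1/4)[(1) + (-1) + (1) + (-1)] = 0/4 = 0
  <chi_2*chi_1, chi_2> = (1/4)[1*(1)*conj(1) + 1*(-I)*conj(-1) + 1*(-1)*conj(1) + 1*(I)*conj(-1)]
      = (1/4)[(1) + (I) + (-1) + (-I)] = 0/4 = 0
  <chi_2*chi_1, chi_3> = (1/4)[1*(1)*conj(1) + 1*(-I)*conj(-I) + 1*(-1)*conj(-1) + 1*(I)*conj(I)]
      = (1/4)[(1) + (1) + (1) + (1)] = 4/4 = 1
(Exp terms are combined using exp(i*s)*conj(exp(i*t)) = exp(i*(s-t)), and sums of them are collapsed using the identity that for every m > 1 the m distinct m-th roots of unity sum to 0, e.g. 1 + exp(2*I*pi/3) + exp(-2*I*pi/3) = 0.)
Hence the multiplicities are chi_3: 1. Dimension check: dim(chi_2)*dim(chi_1) = 1*1 = 1 and sum (mult * dim) = 1*1 = 1.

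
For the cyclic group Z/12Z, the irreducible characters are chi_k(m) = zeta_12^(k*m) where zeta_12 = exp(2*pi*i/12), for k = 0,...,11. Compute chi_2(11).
chi_2(11) = zeta_12^22 = exp(-I*pi/3)

Argument: chi_2(11) = zeta_12^(2*11) = zeta_12^22. Since zeta_12^12 = 1, this equals zeta_12^10 = exp(2*pi*i*10/12) = exp(-I*pi/3).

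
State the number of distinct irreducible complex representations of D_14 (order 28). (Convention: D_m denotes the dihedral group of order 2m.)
10

Derivation: The number of irreducible complex representations of a finite group equals its number of conjugacy classes. D_14 has 10 conjugacy classes (n/2 + 3 for n even), so D_14 (order 28) has exactly 10 irreducible complex representations.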